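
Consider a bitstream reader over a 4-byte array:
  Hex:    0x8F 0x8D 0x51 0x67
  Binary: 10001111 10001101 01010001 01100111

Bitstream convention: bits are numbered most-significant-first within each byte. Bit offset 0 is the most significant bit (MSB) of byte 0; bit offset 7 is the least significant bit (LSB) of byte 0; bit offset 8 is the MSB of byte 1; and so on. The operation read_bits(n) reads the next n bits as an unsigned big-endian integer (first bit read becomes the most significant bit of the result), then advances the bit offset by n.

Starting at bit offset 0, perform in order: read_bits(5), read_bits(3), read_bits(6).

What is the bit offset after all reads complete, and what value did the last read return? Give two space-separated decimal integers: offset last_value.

Read 1: bits[0:5] width=5 -> value=17 (bin 10001); offset now 5 = byte 0 bit 5; 27 bits remain
Read 2: bits[5:8] width=3 -> value=7 (bin 111); offset now 8 = byte 1 bit 0; 24 bits remain
Read 3: bits[8:14] width=6 -> value=35 (bin 100011); offset now 14 = byte 1 bit 6; 18 bits remain

Answer: 14 35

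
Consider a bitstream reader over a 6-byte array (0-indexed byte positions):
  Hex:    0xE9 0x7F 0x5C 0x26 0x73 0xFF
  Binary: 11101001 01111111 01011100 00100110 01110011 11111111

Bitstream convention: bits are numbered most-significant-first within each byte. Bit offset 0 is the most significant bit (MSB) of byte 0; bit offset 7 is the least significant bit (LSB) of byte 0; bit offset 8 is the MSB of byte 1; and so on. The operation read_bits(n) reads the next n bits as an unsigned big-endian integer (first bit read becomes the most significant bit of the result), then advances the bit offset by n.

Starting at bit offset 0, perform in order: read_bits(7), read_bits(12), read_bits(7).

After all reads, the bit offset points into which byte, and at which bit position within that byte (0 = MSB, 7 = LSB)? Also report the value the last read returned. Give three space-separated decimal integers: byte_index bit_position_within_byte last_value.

Answer: 3 2 112

Derivation:
Read 1: bits[0:7] width=7 -> value=116 (bin 1110100); offset now 7 = byte 0 bit 7; 41 bits remain
Read 2: bits[7:19] width=12 -> value=3066 (bin 101111111010); offset now 19 = byte 2 bit 3; 29 bits remain
Read 3: bits[19:26] width=7 -> value=112 (bin 1110000); offset now 26 = byte 3 bit 2; 22 bits remain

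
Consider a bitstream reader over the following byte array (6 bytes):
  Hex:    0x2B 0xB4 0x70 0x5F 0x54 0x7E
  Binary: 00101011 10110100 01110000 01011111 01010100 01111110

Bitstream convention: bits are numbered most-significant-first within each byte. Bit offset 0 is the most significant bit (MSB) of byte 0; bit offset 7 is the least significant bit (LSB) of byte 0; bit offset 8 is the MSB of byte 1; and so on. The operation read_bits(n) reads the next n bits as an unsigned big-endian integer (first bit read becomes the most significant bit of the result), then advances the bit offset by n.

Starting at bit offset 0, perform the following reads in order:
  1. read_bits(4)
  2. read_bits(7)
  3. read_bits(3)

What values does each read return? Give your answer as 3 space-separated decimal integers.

Read 1: bits[0:4] width=4 -> value=2 (bin 0010); offset now 4 = byte 0 bit 4; 44 bits remain
Read 2: bits[4:11] width=7 -> value=93 (bin 1011101); offset now 11 = byte 1 bit 3; 37 bits remain
Read 3: bits[11:14] width=3 -> value=5 (bin 101); offset now 14 = byte 1 bit 6; 34 bits remain

Answer: 2 93 5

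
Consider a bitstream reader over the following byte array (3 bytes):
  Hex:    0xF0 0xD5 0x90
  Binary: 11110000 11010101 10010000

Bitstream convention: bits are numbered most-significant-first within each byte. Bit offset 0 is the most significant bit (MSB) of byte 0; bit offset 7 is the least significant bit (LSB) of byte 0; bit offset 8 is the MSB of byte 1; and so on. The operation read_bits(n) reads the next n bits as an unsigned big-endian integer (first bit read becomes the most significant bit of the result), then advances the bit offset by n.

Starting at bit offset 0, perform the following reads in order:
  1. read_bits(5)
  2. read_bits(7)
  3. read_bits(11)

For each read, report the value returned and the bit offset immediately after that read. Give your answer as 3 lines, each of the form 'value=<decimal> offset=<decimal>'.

Answer: value=30 offset=5
value=13 offset=12
value=712 offset=23

Derivation:
Read 1: bits[0:5] width=5 -> value=30 (bin 11110); offset now 5 = byte 0 bit 5; 19 bits remain
Read 2: bits[5:12] width=7 -> value=13 (bin 0001101); offset now 12 = byte 1 bit 4; 12 bits remain
Read 3: bits[12:23] width=11 -> value=712 (bin 01011001000); offset now 23 = byte 2 bit 7; 1 bits remain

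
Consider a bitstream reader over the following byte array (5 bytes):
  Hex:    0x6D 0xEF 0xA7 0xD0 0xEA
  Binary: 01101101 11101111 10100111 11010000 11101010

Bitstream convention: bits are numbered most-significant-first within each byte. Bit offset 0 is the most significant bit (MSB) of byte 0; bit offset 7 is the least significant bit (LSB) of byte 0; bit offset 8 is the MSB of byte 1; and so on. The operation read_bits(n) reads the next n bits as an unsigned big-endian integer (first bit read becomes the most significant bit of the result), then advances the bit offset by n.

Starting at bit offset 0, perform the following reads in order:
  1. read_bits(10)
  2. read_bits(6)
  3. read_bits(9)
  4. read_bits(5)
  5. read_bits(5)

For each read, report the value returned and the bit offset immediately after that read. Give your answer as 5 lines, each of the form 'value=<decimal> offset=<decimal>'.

Read 1: bits[0:10] width=10 -> value=439 (bin 0110110111); offset now 10 = byte 1 bit 2; 30 bits remain
Read 2: bits[10:16] width=6 -> value=47 (bin 101111); offset now 16 = byte 2 bit 0; 24 bits remain
Read 3: bits[16:25] width=9 -> value=335 (bin 101001111); offset now 25 = byte 3 bit 1; 15 bits remain
Read 4: bits[25:30] width=5 -> value=20 (bin 10100); offset now 30 = byte 3 bit 6; 10 bits remain
Read 5: bits[30:35] width=5 -> value=7 (bin 00111); offset now 35 = byte 4 bit 3; 5 bits remain

Answer: value=439 offset=10
value=47 offset=16
value=335 offset=25
value=20 offset=30
value=7 offset=35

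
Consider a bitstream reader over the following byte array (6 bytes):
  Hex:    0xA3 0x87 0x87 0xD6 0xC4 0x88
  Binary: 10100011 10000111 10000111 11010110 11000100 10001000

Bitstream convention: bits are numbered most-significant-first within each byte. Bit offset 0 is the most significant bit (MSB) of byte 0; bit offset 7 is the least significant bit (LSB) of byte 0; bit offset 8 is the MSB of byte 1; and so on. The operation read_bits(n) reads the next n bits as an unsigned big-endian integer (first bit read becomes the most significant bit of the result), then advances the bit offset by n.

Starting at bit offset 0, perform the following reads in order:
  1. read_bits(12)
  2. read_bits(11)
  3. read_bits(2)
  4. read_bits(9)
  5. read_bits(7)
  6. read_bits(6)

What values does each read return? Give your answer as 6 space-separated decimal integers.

Answer: 2616 963 3 347 9 4

Derivation:
Read 1: bits[0:12] width=12 -> value=2616 (bin 101000111000); offset now 12 = byte 1 bit 4; 36 bits remain
Read 2: bits[12:23] width=11 -> value=963 (bin 01111000011); offset now 23 = byte 2 bit 7; 25 bits remain
Read 3: bits[23:25] width=2 -> value=3 (bin 11); offset now 25 = byte 3 bit 1; 23 bits remain
Read 4: bits[25:34] width=9 -> value=347 (bin 101011011); offset now 34 = byte 4 bit 2; 14 bits remain
Read 5: bits[34:41] width=7 -> value=9 (bin 0001001); offset now 41 = byte 5 bit 1; 7 bits remain
Read 6: bits[41:47] width=6 -> value=4 (bin 000100); offset now 47 = byte 5 bit 7; 1 bits remain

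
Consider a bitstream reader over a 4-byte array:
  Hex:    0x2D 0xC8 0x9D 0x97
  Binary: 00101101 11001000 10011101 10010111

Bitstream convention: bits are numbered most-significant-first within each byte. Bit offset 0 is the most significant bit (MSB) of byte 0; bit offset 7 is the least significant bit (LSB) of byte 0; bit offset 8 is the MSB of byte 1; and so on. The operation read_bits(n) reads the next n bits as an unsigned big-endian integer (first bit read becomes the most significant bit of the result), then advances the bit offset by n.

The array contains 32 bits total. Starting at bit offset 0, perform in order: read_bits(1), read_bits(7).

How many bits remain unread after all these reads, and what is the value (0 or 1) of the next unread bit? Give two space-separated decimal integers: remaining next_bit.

Read 1: bits[0:1] width=1 -> value=0 (bin 0); offset now 1 = byte 0 bit 1; 31 bits remain
Read 2: bits[1:8] width=7 -> value=45 (bin 0101101); offset now 8 = byte 1 bit 0; 24 bits remain

Answer: 24 1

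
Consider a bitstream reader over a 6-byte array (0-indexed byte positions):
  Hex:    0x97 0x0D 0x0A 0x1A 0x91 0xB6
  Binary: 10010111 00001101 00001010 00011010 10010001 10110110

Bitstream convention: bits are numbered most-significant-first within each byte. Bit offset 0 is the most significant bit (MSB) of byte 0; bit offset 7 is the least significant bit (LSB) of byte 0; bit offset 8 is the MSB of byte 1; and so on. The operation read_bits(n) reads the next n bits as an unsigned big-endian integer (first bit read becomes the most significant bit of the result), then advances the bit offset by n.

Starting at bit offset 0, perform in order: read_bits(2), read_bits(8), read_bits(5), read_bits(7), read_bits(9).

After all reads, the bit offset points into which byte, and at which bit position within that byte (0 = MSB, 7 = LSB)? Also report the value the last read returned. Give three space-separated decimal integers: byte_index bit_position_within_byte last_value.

Answer: 3 7 269

Derivation:
Read 1: bits[0:2] width=2 -> value=2 (bin 10); offset now 2 = byte 0 bit 2; 46 bits remain
Read 2: bits[2:10] width=8 -> value=92 (bin 01011100); offset now 10 = byte 1 bit 2; 38 bits remain
Read 3: bits[10:15] width=5 -> value=6 (bin 00110); offset now 15 = byte 1 bit 7; 33 bits remain
Read 4: bits[15:22] width=7 -> value=66 (bin 1000010); offset now 22 = byte 2 bit 6; 26 bits remain
Read 5: bits[22:31] width=9 -> value=269 (bin 100001101); offset now 31 = byte 3 bit 7; 17 bits remain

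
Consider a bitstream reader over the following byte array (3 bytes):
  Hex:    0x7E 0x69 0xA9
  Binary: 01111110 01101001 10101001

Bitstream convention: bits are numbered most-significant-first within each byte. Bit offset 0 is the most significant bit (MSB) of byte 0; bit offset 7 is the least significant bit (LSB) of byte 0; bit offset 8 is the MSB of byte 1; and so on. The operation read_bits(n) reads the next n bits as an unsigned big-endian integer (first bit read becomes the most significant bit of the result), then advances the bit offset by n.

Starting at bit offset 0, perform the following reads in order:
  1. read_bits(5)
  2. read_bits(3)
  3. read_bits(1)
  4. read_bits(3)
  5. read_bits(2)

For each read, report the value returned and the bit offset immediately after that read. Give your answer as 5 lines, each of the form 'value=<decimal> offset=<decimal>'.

Read 1: bits[0:5] width=5 -> value=15 (bin 01111); offset now 5 = byte 0 bit 5; 19 bits remain
Read 2: bits[5:8] width=3 -> value=6 (bin 110); offset now 8 = byte 1 bit 0; 16 bits remain
Read 3: bits[8:9] width=1 -> value=0 (bin 0); offset now 9 = byte 1 bit 1; 15 bits remain
Read 4: bits[9:12] width=3 -> value=6 (bin 110); offset now 12 = byte 1 bit 4; 12 bits remain
Read 5: bits[12:14] width=2 -> value=2 (bin 10); offset now 14 = byte 1 bit 6; 10 bits remain

Answer: value=15 offset=5
value=6 offset=8
value=0 offset=9
value=6 offset=12
value=2 offset=14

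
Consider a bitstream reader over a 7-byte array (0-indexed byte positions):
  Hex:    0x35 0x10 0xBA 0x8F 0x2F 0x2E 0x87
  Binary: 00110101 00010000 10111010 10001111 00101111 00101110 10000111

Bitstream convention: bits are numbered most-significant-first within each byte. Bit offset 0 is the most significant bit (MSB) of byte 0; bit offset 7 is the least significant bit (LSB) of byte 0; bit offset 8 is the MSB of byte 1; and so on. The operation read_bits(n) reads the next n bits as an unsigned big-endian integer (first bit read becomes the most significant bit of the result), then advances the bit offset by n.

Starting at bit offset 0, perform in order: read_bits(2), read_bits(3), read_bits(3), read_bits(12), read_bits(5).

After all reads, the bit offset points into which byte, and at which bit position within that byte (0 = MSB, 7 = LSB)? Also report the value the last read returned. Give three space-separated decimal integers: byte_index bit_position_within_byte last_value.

Answer: 3 1 21

Derivation:
Read 1: bits[0:2] width=2 -> value=0 (bin 00); offset now 2 = byte 0 bit 2; 54 bits remain
Read 2: bits[2:5] width=3 -> value=6 (bin 110); offset now 5 = byte 0 bit 5; 51 bits remain
Read 3: bits[5:8] width=3 -> value=5 (bin 101); offset now 8 = byte 1 bit 0; 48 bits remain
Read 4: bits[8:20] width=12 -> value=267 (bin 000100001011); offset now 20 = byte 2 bit 4; 36 bits remain
Read 5: bits[20:25] width=5 -> value=21 (bin 10101); offset now 25 = byte 3 bit 1; 31 bits remain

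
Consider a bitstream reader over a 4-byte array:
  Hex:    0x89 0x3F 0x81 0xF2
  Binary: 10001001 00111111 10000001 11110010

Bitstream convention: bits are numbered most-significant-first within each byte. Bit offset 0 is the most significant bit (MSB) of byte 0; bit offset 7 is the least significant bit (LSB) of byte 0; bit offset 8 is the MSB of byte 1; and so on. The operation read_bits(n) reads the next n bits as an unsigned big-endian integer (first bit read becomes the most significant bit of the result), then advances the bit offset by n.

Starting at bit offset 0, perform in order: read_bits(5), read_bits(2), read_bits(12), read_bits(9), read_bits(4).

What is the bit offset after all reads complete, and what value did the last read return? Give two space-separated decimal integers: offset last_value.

Read 1: bits[0:5] width=5 -> value=17 (bin 10001); offset now 5 = byte 0 bit 5; 27 bits remain
Read 2: bits[5:7] width=2 -> value=0 (bin 00); offset now 7 = byte 0 bit 7; 25 bits remain
Read 3: bits[7:19] width=12 -> value=2556 (bin 100111111100); offset now 19 = byte 2 bit 3; 13 bits remain
Read 4: bits[19:28] width=9 -> value=31 (bin 000011111); offset now 28 = byte 3 bit 4; 4 bits remain
Read 5: bits[28:32] width=4 -> value=2 (bin 0010); offset now 32 = byte 4 bit 0; 0 bits remain

Answer: 32 2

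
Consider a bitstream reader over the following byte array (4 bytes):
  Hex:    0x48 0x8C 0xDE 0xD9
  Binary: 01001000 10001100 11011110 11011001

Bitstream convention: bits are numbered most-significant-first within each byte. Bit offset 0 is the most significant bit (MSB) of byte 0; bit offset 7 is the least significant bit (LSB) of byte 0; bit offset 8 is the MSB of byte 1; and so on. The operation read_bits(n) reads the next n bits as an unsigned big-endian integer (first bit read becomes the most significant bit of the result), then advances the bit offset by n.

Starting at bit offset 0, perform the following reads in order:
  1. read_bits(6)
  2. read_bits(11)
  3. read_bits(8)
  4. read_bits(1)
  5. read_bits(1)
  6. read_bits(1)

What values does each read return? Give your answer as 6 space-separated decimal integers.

Read 1: bits[0:6] width=6 -> value=18 (bin 010010); offset now 6 = byte 0 bit 6; 26 bits remain
Read 2: bits[6:17] width=11 -> value=281 (bin 00100011001); offset now 17 = byte 2 bit 1; 15 bits remain
Read 3: bits[17:25] width=8 -> value=189 (bin 10111101); offset now 25 = byte 3 bit 1; 7 bits remain
Read 4: bits[25:26] width=1 -> value=1 (bin 1); offset now 26 = byte 3 bit 2; 6 bits remain
Read 5: bits[26:27] width=1 -> value=0 (bin 0); offset now 27 = byte 3 bit 3; 5 bits remain
Read 6: bits[27:28] width=1 -> value=1 (bin 1); offset now 28 = byte 3 bit 4; 4 bits remain

Answer: 18 281 189 1 0 1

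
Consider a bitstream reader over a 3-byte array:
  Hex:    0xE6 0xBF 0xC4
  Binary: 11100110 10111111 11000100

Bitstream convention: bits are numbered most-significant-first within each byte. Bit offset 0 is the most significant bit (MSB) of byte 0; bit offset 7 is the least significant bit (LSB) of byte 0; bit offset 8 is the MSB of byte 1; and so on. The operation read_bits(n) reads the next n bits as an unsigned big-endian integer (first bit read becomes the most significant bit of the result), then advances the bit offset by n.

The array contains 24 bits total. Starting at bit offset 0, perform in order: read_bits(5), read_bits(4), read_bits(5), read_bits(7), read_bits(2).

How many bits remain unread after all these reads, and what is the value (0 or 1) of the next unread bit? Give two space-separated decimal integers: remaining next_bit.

Read 1: bits[0:5] width=5 -> value=28 (bin 11100); offset now 5 = byte 0 bit 5; 19 bits remain
Read 2: bits[5:9] width=4 -> value=13 (bin 1101); offset now 9 = byte 1 bit 1; 15 bits remain
Read 3: bits[9:14] width=5 -> value=15 (bin 01111); offset now 14 = byte 1 bit 6; 10 bits remain
Read 4: bits[14:21] width=7 -> value=120 (bin 1111000); offset now 21 = byte 2 bit 5; 3 bits remain
Read 5: bits[21:23] width=2 -> value=2 (bin 10); offset now 23 = byte 2 bit 7; 1 bits remain

Answer: 1 0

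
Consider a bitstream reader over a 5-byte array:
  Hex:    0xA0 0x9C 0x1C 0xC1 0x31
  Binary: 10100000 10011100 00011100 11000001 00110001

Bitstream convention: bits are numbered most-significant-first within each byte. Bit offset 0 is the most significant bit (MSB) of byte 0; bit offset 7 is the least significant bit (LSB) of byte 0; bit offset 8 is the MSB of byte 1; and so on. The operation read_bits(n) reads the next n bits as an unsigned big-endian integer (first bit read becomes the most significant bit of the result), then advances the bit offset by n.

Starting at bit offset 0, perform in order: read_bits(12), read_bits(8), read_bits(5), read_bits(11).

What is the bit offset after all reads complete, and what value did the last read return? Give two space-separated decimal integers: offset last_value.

Read 1: bits[0:12] width=12 -> value=2569 (bin 101000001001); offset now 12 = byte 1 bit 4; 28 bits remain
Read 2: bits[12:20] width=8 -> value=193 (bin 11000001); offset now 20 = byte 2 bit 4; 20 bits remain
Read 3: bits[20:25] width=5 -> value=25 (bin 11001); offset now 25 = byte 3 bit 1; 15 bits remain
Read 4: bits[25:36] width=11 -> value=1043 (bin 10000010011); offset now 36 = byte 4 bit 4; 4 bits remain

Answer: 36 1043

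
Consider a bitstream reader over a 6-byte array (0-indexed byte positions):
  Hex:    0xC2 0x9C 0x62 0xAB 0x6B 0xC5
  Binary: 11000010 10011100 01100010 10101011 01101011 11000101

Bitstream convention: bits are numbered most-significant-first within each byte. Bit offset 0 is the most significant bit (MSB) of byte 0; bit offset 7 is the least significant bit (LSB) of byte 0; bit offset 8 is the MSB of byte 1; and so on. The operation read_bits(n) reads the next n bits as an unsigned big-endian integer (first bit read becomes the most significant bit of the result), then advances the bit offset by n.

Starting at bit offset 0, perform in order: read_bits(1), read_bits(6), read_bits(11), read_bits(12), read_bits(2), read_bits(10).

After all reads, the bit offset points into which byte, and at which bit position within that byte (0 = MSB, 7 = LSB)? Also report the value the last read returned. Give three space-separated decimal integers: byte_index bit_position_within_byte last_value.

Answer: 5 2 431

Derivation:
Read 1: bits[0:1] width=1 -> value=1 (bin 1); offset now 1 = byte 0 bit 1; 47 bits remain
Read 2: bits[1:7] width=6 -> value=33 (bin 100001); offset now 7 = byte 0 bit 7; 41 bits remain
Read 3: bits[7:18] width=11 -> value=625 (bin 01001110001); offset now 18 = byte 2 bit 2; 30 bits remain
Read 4: bits[18:30] width=12 -> value=2218 (bin 100010101010); offset now 30 = byte 3 bit 6; 18 bits remain
Read 5: bits[30:32] width=2 -> value=3 (bin 11); offset now 32 = byte 4 bit 0; 16 bits remain
Read 6: bits[32:42] width=10 -> value=431 (bin 0110101111); offset now 42 = byte 5 bit 2; 6 bits remain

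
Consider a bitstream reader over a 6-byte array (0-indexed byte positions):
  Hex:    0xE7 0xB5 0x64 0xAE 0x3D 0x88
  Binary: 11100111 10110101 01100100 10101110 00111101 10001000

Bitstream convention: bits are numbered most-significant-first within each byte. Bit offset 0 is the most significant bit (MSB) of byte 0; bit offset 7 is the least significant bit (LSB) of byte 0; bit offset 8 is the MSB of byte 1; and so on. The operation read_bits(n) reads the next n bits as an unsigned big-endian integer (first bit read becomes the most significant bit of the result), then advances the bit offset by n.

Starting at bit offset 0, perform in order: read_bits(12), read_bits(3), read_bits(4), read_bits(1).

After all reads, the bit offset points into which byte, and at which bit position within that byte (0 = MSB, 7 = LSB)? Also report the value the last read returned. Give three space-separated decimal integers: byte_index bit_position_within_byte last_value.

Read 1: bits[0:12] width=12 -> value=3707 (bin 111001111011); offset now 12 = byte 1 bit 4; 36 bits remain
Read 2: bits[12:15] width=3 -> value=2 (bin 010); offset now 15 = byte 1 bit 7; 33 bits remain
Read 3: bits[15:19] width=4 -> value=11 (bin 1011); offset now 19 = byte 2 bit 3; 29 bits remain
Read 4: bits[19:20] width=1 -> value=0 (bin 0); offset now 20 = byte 2 bit 4; 28 bits remain

Answer: 2 4 0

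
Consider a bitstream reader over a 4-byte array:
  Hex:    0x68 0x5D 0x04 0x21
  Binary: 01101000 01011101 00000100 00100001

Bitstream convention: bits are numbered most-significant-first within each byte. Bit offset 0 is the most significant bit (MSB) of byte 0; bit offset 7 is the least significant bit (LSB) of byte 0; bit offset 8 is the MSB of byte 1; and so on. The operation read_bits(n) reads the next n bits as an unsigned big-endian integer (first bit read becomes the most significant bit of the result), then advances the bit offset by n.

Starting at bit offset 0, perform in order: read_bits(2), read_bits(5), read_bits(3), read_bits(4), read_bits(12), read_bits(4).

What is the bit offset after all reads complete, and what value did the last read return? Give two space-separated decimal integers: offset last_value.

Answer: 30 8

Derivation:
Read 1: bits[0:2] width=2 -> value=1 (bin 01); offset now 2 = byte 0 bit 2; 30 bits remain
Read 2: bits[2:7] width=5 -> value=20 (bin 10100); offset now 7 = byte 0 bit 7; 25 bits remain
Read 3: bits[7:10] width=3 -> value=1 (bin 001); offset now 10 = byte 1 bit 2; 22 bits remain
Read 4: bits[10:14] width=4 -> value=7 (bin 0111); offset now 14 = byte 1 bit 6; 18 bits remain
Read 5: bits[14:26] width=12 -> value=1040 (bin 010000010000); offset now 26 = byte 3 bit 2; 6 bits remain
Read 6: bits[26:30] width=4 -> value=8 (bin 1000); offset now 30 = byte 3 bit 6; 2 bits remain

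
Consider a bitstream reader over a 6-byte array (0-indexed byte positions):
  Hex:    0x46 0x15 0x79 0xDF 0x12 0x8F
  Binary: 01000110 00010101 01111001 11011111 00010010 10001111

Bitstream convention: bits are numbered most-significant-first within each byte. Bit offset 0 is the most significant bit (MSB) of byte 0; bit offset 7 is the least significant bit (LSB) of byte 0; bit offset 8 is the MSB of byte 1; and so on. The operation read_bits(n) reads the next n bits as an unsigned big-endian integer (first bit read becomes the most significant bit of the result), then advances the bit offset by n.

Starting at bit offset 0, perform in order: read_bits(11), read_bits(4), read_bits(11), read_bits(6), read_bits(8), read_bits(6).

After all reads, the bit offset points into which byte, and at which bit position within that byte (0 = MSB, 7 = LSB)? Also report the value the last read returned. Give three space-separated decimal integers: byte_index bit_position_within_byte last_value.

Answer: 5 6 35

Derivation:
Read 1: bits[0:11] width=11 -> value=560 (bin 01000110000); offset now 11 = byte 1 bit 3; 37 bits remain
Read 2: bits[11:15] width=4 -> value=10 (bin 1010); offset now 15 = byte 1 bit 7; 33 bits remain
Read 3: bits[15:26] width=11 -> value=1511 (bin 10111100111); offset now 26 = byte 3 bit 2; 22 bits remain
Read 4: bits[26:32] width=6 -> value=31 (bin 011111); offset now 32 = byte 4 bit 0; 16 bits remain
Read 5: bits[32:40] width=8 -> value=18 (bin 00010010); offset now 40 = byte 5 bit 0; 8 bits remain
Read 6: bits[40:46] width=6 -> value=35 (bin 100011); offset now 46 = byte 5 bit 6; 2 bits remain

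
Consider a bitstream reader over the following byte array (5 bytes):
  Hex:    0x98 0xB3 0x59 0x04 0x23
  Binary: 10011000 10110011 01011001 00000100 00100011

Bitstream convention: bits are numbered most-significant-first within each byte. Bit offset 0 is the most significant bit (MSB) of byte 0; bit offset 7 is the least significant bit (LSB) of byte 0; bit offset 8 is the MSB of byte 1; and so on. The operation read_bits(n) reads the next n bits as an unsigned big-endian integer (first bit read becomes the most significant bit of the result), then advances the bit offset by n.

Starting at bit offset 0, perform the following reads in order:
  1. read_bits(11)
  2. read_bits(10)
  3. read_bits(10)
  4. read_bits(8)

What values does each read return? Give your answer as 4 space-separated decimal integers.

Answer: 1221 619 130 17

Derivation:
Read 1: bits[0:11] width=11 -> value=1221 (bin 10011000101); offset now 11 = byte 1 bit 3; 29 bits remain
Read 2: bits[11:21] width=10 -> value=619 (bin 1001101011); offset now 21 = byte 2 bit 5; 19 bits remain
Read 3: bits[21:31] width=10 -> value=130 (bin 0010000010); offset now 31 = byte 3 bit 7; 9 bits remain
Read 4: bits[31:39] width=8 -> value=17 (bin 00010001); offset now 39 = byte 4 bit 7; 1 bits remain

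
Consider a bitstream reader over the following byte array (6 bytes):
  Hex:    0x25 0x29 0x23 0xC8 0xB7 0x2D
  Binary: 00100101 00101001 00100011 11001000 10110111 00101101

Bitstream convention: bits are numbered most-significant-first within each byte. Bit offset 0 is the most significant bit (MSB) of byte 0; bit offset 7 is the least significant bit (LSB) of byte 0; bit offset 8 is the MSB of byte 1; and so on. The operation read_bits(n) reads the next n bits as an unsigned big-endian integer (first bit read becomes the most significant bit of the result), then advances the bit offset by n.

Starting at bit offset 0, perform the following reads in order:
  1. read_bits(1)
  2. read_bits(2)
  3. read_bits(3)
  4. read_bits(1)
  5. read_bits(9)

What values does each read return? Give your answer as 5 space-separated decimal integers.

Answer: 0 1 1 0 297

Derivation:
Read 1: bits[0:1] width=1 -> value=0 (bin 0); offset now 1 = byte 0 bit 1; 47 bits remain
Read 2: bits[1:3] width=2 -> value=1 (bin 01); offset now 3 = byte 0 bit 3; 45 bits remain
Read 3: bits[3:6] width=3 -> value=1 (bin 001); offset now 6 = byte 0 bit 6; 42 bits remain
Read 4: bits[6:7] width=1 -> value=0 (bin 0); offset now 7 = byte 0 bit 7; 41 bits remain
Read 5: bits[7:16] width=9 -> value=297 (bin 100101001); offset now 16 = byte 2 bit 0; 32 bits remain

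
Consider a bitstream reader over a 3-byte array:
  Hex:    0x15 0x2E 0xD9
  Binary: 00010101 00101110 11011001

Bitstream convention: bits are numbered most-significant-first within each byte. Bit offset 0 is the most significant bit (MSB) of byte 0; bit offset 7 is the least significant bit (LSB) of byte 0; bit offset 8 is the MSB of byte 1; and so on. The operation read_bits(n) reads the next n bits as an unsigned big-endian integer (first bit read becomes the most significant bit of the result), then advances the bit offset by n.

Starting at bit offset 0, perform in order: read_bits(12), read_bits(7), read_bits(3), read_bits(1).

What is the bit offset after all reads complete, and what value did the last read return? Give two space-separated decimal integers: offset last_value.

Answer: 23 0

Derivation:
Read 1: bits[0:12] width=12 -> value=338 (bin 000101010010); offset now 12 = byte 1 bit 4; 12 bits remain
Read 2: bits[12:19] width=7 -> value=118 (bin 1110110); offset now 19 = byte 2 bit 3; 5 bits remain
Read 3: bits[19:22] width=3 -> value=6 (bin 110); offset now 22 = byte 2 bit 6; 2 bits remain
Read 4: bits[22:23] width=1 -> value=0 (bin 0); offset now 23 = byte 2 bit 7; 1 bits remain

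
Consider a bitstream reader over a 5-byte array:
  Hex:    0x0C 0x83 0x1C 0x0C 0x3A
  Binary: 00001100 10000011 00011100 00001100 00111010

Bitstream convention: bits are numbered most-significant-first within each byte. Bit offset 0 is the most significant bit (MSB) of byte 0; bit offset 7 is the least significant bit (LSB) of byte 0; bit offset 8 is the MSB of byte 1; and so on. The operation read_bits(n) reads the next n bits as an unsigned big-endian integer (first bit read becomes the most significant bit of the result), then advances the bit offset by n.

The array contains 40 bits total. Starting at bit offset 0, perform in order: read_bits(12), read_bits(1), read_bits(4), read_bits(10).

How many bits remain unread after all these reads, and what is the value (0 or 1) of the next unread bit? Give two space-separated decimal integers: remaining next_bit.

Answer: 13 0

Derivation:
Read 1: bits[0:12] width=12 -> value=200 (bin 000011001000); offset now 12 = byte 1 bit 4; 28 bits remain
Read 2: bits[12:13] width=1 -> value=0 (bin 0); offset now 13 = byte 1 bit 5; 27 bits remain
Read 3: bits[13:17] width=4 -> value=6 (bin 0110); offset now 17 = byte 2 bit 1; 23 bits remain
Read 4: bits[17:27] width=10 -> value=224 (bin 0011100000); offset now 27 = byte 3 bit 3; 13 bits remain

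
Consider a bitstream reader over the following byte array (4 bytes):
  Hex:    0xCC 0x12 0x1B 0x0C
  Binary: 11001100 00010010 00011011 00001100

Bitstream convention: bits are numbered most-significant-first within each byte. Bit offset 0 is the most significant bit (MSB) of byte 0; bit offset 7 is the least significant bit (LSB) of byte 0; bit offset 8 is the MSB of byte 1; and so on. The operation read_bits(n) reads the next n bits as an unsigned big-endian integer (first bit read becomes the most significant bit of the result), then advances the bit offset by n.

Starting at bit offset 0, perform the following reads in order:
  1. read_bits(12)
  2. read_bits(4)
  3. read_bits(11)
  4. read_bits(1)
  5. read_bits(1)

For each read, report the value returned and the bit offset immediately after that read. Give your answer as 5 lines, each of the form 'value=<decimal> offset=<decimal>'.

Read 1: bits[0:12] width=12 -> value=3265 (bin 110011000001); offset now 12 = byte 1 bit 4; 20 bits remain
Read 2: bits[12:16] width=4 -> value=2 (bin 0010); offset now 16 = byte 2 bit 0; 16 bits remain
Read 3: bits[16:27] width=11 -> value=216 (bin 00011011000); offset now 27 = byte 3 bit 3; 5 bits remain
Read 4: bits[27:28] width=1 -> value=0 (bin 0); offset now 28 = byte 3 bit 4; 4 bits remain
Read 5: bits[28:29] width=1 -> value=1 (bin 1); offset now 29 = byte 3 bit 5; 3 bits remain

Answer: value=3265 offset=12
value=2 offset=16
value=216 offset=27
value=0 offset=28
value=1 offset=29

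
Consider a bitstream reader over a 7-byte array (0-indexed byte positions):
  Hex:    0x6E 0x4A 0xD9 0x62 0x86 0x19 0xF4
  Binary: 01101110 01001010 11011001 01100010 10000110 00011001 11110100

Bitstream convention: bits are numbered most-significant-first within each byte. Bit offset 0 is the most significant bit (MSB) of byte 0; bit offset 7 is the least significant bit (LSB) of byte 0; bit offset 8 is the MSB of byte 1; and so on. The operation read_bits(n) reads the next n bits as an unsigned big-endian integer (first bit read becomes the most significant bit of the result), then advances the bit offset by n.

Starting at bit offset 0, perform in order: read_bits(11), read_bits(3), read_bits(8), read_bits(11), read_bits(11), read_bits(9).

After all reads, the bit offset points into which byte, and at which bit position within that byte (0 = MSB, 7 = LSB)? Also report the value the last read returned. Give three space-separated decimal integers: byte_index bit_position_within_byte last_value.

Answer: 6 5 318

Derivation:
Read 1: bits[0:11] width=11 -> value=882 (bin 01101110010); offset now 11 = byte 1 bit 3; 45 bits remain
Read 2: bits[11:14] width=3 -> value=2 (bin 010); offset now 14 = byte 1 bit 6; 42 bits remain
Read 3: bits[14:22] width=8 -> value=182 (bin 10110110); offset now 22 = byte 2 bit 6; 34 bits remain
Read 4: bits[22:33] width=11 -> value=709 (bin 01011000101); offset now 33 = byte 4 bit 1; 23 bits remain
Read 5: bits[33:44] width=11 -> value=97 (bin 00001100001); offset now 44 = byte 5 bit 4; 12 bits remain
Read 6: bits[44:53] width=9 -> value=318 (bin 100111110); offset now 53 = byte 6 bit 5; 3 bits remain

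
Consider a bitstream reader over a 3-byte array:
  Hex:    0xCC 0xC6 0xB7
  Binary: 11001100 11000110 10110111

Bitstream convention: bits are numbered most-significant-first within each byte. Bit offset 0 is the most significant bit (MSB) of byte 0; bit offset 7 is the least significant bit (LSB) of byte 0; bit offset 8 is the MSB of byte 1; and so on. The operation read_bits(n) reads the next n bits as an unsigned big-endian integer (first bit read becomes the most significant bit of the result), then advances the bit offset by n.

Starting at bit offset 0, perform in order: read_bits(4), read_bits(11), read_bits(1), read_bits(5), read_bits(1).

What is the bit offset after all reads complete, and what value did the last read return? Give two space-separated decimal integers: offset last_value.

Read 1: bits[0:4] width=4 -> value=12 (bin 1100); offset now 4 = byte 0 bit 4; 20 bits remain
Read 2: bits[4:15] width=11 -> value=1635 (bin 11001100011); offset now 15 = byte 1 bit 7; 9 bits remain
Read 3: bits[15:16] width=1 -> value=0 (bin 0); offset now 16 = byte 2 bit 0; 8 bits remain
Read 4: bits[16:21] width=5 -> value=22 (bin 10110); offset now 21 = byte 2 bit 5; 3 bits remain
Read 5: bits[21:22] width=1 -> value=1 (bin 1); offset now 22 = byte 2 bit 6; 2 bits remain

Answer: 22 1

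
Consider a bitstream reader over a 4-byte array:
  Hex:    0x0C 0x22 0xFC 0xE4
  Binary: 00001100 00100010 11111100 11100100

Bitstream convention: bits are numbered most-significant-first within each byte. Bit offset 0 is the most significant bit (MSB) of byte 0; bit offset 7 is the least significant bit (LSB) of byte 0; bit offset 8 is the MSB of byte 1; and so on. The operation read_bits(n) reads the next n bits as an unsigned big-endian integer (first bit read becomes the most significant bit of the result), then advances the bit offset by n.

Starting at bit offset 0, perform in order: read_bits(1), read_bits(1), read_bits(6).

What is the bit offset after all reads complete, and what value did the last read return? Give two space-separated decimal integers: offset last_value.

Read 1: bits[0:1] width=1 -> value=0 (bin 0); offset now 1 = byte 0 bit 1; 31 bits remain
Read 2: bits[1:2] width=1 -> value=0 (bin 0); offset now 2 = byte 0 bit 2; 30 bits remain
Read 3: bits[2:8] width=6 -> value=12 (bin 001100); offset now 8 = byte 1 bit 0; 24 bits remain

Answer: 8 12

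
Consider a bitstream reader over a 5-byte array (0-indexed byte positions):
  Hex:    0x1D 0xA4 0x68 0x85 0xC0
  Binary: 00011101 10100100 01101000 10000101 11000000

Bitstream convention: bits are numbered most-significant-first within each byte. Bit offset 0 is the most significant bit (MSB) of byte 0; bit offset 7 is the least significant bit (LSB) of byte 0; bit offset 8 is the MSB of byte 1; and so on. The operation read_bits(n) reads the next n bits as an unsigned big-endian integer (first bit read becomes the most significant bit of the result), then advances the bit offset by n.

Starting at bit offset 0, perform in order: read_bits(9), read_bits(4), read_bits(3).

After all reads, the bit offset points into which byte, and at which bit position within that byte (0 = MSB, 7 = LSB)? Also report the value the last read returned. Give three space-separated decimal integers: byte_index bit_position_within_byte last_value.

Read 1: bits[0:9] width=9 -> value=59 (bin 000111011); offset now 9 = byte 1 bit 1; 31 bits remain
Read 2: bits[9:13] width=4 -> value=4 (bin 0100); offset now 13 = byte 1 bit 5; 27 bits remain
Read 3: bits[13:16] width=3 -> value=4 (bin 100); offset now 16 = byte 2 bit 0; 24 bits remain

Answer: 2 0 4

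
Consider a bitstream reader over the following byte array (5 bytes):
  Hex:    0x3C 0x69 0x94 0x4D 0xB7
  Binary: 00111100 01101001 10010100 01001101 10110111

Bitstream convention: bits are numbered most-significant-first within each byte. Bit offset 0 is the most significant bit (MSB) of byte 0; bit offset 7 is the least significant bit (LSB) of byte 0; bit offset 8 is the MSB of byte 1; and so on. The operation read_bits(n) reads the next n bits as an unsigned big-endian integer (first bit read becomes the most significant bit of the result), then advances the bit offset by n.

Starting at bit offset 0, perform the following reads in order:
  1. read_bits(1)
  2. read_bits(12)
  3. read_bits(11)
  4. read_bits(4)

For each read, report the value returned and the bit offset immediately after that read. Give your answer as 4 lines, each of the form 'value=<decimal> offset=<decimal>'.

Read 1: bits[0:1] width=1 -> value=0 (bin 0); offset now 1 = byte 0 bit 1; 39 bits remain
Read 2: bits[1:13] width=12 -> value=1933 (bin 011110001101); offset now 13 = byte 1 bit 5; 27 bits remain
Read 3: bits[13:24] width=11 -> value=404 (bin 00110010100); offset now 24 = byte 3 bit 0; 16 bits remain
Read 4: bits[24:28] width=4 -> value=4 (bin 0100); offset now 28 = byte 3 bit 4; 12 bits remain

Answer: value=0 offset=1
value=1933 offset=13
value=404 offset=24
value=4 offset=28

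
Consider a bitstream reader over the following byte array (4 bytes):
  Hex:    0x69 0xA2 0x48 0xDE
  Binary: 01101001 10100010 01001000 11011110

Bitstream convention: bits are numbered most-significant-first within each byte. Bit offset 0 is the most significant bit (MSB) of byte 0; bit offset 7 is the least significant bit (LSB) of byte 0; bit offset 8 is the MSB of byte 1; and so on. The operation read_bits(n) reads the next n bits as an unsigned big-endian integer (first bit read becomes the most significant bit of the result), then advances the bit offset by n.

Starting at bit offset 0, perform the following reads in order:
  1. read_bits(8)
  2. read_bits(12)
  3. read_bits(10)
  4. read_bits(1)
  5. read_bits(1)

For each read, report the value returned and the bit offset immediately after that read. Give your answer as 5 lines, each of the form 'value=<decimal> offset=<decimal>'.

Answer: value=105 offset=8
value=2596 offset=20
value=567 offset=30
value=1 offset=31
value=0 offset=32

Derivation:
Read 1: bits[0:8] width=8 -> value=105 (bin 01101001); offset now 8 = byte 1 bit 0; 24 bits remain
Read 2: bits[8:20] width=12 -> value=2596 (bin 101000100100); offset now 20 = byte 2 bit 4; 12 bits remain
Read 3: bits[20:30] width=10 -> value=567 (bin 1000110111); offset now 30 = byte 3 bit 6; 2 bits remain
Read 4: bits[30:31] width=1 -> value=1 (bin 1); offset now 31 = byte 3 bit 7; 1 bits remain
Read 5: bits[31:32] width=1 -> value=0 (bin 0); offset now 32 = byte 4 bit 0; 0 bits remain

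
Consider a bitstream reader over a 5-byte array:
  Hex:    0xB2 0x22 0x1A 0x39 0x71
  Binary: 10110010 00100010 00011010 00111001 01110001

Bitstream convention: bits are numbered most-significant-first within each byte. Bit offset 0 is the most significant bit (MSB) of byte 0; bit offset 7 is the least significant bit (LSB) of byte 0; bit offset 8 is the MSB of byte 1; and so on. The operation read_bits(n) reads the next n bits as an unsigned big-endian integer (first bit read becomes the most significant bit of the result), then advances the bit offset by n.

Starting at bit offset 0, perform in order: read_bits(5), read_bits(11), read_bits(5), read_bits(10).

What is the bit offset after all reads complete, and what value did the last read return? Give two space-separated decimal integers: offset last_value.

Read 1: bits[0:5] width=5 -> value=22 (bin 10110); offset now 5 = byte 0 bit 5; 35 bits remain
Read 2: bits[5:16] width=11 -> value=546 (bin 01000100010); offset now 16 = byte 2 bit 0; 24 bits remain
Read 3: bits[16:21] width=5 -> value=3 (bin 00011); offset now 21 = byte 2 bit 5; 19 bits remain
Read 4: bits[21:31] width=10 -> value=284 (bin 0100011100); offset now 31 = byte 3 bit 7; 9 bits remain

Answer: 31 284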